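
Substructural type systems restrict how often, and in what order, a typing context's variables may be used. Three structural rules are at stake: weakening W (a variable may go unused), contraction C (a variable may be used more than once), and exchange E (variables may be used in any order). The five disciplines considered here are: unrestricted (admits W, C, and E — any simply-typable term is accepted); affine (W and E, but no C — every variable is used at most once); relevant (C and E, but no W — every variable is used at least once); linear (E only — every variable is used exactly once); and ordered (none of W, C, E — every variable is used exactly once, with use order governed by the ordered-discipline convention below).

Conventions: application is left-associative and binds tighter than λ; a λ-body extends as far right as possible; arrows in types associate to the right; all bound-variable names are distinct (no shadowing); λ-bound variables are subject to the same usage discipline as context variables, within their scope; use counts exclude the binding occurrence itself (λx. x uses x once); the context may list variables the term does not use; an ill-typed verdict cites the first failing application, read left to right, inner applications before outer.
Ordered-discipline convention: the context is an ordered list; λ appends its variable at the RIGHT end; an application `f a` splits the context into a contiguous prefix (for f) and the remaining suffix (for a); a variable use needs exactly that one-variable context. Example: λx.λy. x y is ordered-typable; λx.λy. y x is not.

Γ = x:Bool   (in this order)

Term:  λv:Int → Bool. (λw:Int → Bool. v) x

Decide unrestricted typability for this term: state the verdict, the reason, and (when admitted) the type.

no — not simply typable
usage: x: 1, v (λ-bound): 1, w (λ-bound): 0
uses in reading order: v, x
typing: ill-typed: a function awaiting Int → Bool gets Bool
all disciplines: ordered ✗, linear ✗, affine ✗, relevant ✗, unrestricted ✗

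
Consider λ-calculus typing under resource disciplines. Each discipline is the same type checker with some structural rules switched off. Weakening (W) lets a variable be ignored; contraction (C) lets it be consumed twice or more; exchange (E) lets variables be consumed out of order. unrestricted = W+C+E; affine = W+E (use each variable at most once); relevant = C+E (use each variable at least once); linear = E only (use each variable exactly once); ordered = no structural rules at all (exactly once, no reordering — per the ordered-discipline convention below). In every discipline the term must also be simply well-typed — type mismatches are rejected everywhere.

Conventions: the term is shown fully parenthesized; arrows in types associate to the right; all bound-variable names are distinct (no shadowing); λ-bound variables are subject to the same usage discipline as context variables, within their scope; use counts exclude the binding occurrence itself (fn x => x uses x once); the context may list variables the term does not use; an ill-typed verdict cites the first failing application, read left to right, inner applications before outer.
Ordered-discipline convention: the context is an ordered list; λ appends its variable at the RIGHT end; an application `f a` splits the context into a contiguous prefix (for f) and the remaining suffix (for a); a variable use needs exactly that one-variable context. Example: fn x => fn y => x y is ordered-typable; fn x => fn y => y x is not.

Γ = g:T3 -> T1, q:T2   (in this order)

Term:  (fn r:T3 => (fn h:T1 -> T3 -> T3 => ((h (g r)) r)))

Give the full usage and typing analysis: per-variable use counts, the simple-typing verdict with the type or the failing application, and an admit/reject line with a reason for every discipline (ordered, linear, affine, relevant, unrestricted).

use counts: g=1, q=0, r (λ-bound)=2, h (λ-bound)=1
uses in reading order: h, g, r, r
typing: well-typed at T3 -> (T1 -> T3 -> T3) -> T3
ordered ✗ (uses contraction: r ×2; q left unused)
linear ✗ (uses contraction: r ×2; q left unused)
affine ✗ (uses contraction: r ×2)
relevant ✗ (q left unused)
unrestricted ✓ (well-typed at T3 -> (T1 -> T3 -> T3) -> T3; no restrictions here)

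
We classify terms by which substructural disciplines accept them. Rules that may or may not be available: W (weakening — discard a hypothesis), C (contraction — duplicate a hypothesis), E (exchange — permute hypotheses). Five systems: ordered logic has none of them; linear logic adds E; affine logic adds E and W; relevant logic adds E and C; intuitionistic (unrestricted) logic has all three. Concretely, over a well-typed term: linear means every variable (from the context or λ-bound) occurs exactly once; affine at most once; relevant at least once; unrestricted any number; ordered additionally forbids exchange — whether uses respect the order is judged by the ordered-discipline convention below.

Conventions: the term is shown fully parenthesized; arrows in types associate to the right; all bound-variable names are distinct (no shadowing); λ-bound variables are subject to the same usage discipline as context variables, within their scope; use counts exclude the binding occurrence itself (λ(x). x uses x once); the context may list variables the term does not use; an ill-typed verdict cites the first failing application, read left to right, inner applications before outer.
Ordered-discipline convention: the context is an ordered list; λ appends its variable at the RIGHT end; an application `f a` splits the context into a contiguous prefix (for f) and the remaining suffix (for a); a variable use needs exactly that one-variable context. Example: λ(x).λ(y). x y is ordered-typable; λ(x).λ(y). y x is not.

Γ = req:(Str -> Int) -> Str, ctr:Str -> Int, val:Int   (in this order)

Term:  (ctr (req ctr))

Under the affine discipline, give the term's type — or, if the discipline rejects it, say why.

not well-typed under affine — needs contraction — ctr ×2
usage: req=1; ctr=2; val=0
uses in reading order: ctr, req, ctr
typing: ✓ — Int
per-discipline verdicts: ordered ✗; linear ✗; affine ✗; relevant ✗; unrestricted ✓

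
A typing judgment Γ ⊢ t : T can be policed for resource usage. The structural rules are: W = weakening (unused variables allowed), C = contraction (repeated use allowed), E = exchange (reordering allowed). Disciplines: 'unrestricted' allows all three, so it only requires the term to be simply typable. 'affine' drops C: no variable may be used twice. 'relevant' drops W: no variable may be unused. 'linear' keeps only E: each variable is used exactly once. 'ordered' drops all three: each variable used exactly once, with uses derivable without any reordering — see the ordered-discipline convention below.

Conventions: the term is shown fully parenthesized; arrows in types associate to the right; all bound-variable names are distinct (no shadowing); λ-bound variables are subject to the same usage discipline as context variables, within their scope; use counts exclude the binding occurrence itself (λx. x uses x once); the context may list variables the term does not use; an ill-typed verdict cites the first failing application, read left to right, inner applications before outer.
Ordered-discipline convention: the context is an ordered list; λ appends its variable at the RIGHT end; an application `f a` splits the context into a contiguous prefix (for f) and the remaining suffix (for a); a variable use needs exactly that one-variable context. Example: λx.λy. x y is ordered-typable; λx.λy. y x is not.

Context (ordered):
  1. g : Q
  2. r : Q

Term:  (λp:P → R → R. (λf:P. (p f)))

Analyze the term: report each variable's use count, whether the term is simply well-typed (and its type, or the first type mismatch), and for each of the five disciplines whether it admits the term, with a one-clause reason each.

counts: g ×0, r ×0, p [bound] ×1, f [bound] ×1
use order (left to right): p, f
typing: ✓ — (P → R → R) → P → R → R
ordered: ✗ — needs weakening: g, r unused
linear: ✗ — needs weakening: g, r unused
affine: ✓ — g, r, p, f: no repeats, contraction unneeded
relevant: ✗ — needs weakening: g, r unused
unrestricted: ✓ — typability at (P → R → R) → P → R → R is all that's needed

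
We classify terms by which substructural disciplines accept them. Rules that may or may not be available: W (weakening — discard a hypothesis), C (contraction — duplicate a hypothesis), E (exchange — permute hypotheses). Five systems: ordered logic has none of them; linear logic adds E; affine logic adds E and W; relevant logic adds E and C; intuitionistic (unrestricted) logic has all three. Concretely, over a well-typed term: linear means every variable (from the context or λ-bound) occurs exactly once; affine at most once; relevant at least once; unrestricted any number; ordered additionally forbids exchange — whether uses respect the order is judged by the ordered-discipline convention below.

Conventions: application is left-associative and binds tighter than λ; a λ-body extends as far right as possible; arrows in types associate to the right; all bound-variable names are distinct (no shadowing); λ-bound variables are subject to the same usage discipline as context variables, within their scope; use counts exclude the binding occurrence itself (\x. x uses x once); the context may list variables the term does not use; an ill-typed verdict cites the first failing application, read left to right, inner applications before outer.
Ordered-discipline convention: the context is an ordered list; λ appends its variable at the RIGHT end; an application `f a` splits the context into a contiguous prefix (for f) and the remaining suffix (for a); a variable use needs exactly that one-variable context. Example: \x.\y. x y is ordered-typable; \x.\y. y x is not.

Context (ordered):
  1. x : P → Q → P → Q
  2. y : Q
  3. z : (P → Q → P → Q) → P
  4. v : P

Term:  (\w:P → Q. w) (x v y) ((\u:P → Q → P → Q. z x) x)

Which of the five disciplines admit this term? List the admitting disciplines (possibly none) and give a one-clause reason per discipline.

admitting disciplines: unrestricted
use counts: x: 3, y: 1, z: 1, v: 1, w (λ-bound): 1, u (λ-bound): 0
use order (left to right): w, x, v, y, z, x, x
typing: well-typed at Q
ordered ✗ (needs contraction — x ×3; u never used (weakening))
linear ✗ (needs contraction — x ×3; u never used (weakening))
affine ✗ (needs contraction — x ×3)
relevant ✗ (u never used (weakening))
unrestricted ✓ (well-typed at Q; no restrictions here)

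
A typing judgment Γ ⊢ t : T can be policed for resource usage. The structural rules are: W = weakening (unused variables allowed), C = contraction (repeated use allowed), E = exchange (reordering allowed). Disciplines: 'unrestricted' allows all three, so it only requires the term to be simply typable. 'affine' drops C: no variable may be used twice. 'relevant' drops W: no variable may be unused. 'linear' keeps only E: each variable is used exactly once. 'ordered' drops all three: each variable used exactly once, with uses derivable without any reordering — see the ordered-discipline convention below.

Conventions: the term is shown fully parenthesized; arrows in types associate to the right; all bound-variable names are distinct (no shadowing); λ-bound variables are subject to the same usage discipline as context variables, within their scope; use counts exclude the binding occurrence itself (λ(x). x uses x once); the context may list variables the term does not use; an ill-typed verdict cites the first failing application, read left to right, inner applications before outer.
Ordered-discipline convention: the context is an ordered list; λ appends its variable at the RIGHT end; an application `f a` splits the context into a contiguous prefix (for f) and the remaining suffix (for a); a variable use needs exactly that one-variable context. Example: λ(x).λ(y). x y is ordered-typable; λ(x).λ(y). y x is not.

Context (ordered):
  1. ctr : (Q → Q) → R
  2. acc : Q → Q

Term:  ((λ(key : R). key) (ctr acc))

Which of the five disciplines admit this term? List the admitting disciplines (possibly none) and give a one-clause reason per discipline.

accepted by: ordered, linear, affine, relevant, unrestricted
usage: ctr=1; acc=1; key (λ-bound)=1
left-to-right use order: key, ctr, acc
typing: well-typed at R
ordered: ✓ — ctr, acc, key: once each, no exchange needed
linear: ✓ — ctr, acc, key: one use apiece
affine: ✓ — ctr, acc, key: no repeats, contraction unneeded
relevant: ✓ — none of ctr, acc, key goes unused
unrestricted: ✓ — simply typable at R; W, C, E all held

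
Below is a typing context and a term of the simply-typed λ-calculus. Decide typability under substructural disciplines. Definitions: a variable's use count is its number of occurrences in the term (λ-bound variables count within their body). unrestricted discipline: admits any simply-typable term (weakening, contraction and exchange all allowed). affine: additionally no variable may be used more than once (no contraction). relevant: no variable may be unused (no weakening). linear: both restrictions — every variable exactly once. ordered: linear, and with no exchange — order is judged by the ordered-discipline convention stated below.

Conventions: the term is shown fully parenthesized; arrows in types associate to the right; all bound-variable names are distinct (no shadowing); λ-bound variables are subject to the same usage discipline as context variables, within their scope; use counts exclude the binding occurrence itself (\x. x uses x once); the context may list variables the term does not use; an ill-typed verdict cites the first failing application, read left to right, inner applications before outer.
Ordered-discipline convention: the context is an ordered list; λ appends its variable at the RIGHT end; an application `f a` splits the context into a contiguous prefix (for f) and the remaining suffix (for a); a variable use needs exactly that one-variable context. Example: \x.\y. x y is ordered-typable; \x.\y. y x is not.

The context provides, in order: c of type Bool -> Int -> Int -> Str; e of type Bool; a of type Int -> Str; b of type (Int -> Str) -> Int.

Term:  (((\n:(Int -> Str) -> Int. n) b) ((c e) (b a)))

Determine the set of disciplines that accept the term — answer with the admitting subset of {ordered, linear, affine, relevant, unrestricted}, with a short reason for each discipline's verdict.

accepted by: relevant, unrestricted
variable uses: c ×1; e ×1; a ×1; b ×2; n (λ-bound) ×1
left-to-right use order: n, b, c, e, b, a
typing: well-typed — term : Int
ordered: ✗ — uses contraction: b ×2
linear: ✗ — uses contraction: b ×2
affine: ✗ — uses contraction: b ×2
relevant: ✓ — at least one use each (c, e, a, b, n)
unrestricted: ✓ — type-checks (Int) and nothing is barred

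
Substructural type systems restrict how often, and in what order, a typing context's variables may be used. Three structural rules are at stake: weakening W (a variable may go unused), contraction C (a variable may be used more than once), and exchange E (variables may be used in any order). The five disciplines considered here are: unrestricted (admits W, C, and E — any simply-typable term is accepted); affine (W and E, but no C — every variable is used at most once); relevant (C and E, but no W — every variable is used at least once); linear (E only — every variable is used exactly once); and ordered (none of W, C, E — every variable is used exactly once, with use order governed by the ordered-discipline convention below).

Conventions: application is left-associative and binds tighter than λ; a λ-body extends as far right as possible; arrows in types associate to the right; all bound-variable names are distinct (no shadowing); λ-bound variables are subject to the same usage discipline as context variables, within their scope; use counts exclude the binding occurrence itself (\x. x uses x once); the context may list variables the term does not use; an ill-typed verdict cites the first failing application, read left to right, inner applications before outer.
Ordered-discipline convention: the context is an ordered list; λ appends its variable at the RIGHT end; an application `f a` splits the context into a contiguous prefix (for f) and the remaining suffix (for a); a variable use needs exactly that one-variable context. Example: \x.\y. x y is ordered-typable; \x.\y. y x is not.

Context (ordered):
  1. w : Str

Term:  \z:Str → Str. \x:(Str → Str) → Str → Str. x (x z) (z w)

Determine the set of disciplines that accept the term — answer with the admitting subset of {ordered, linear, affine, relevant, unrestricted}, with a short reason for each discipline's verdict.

accepted by: relevant, unrestricted
usage: w: 1×, z [bound]: 2×, x [bound]: 2×
order of uses: x, x, z, z, w
typing: the term checks, with type (Str → Str) → ((Str → Str) → Str → Str) → Str
ordered: ✗ — z ×2, x ×2 used more than once (contraction)
linear: ✗ — z ×2, x ×2 used more than once (contraction)
affine: ✗ — z ×2, x ×2 used more than once (contraction)
relevant: ✓ — w, z, x: all used, weakening unneeded
unrestricted: ✓ — simply typable at (Str → Str) → ((Str → Str) → Str → Str) → Str; W, C, E all held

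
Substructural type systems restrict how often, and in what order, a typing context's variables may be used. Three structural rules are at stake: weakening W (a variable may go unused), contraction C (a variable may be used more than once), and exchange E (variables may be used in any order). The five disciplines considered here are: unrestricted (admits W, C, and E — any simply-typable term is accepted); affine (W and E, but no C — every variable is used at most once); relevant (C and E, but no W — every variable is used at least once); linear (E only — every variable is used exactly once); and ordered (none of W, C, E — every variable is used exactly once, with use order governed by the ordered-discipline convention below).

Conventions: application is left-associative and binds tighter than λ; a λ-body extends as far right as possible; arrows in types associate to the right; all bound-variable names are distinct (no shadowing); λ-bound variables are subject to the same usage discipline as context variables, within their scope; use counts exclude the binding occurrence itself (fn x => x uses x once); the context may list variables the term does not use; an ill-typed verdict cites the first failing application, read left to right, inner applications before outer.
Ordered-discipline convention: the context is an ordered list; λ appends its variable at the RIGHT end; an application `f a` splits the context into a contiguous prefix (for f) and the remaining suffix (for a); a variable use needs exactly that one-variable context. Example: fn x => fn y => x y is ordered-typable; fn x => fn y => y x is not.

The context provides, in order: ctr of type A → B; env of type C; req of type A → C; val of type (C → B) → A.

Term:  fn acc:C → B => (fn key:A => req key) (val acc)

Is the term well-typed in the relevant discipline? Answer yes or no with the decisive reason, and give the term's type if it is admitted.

no — unused: ctr, env — weakening required
usage: ctr=0, env=0, req=1, val=1, acc (bound)=1, key (bound)=1
uses in reading order: req, key, val, acc
typing: ✓ — (C → B) → C
all disciplines: ordered ✗; linear ✗; affine ✓; relevant ✗; unrestricted ✓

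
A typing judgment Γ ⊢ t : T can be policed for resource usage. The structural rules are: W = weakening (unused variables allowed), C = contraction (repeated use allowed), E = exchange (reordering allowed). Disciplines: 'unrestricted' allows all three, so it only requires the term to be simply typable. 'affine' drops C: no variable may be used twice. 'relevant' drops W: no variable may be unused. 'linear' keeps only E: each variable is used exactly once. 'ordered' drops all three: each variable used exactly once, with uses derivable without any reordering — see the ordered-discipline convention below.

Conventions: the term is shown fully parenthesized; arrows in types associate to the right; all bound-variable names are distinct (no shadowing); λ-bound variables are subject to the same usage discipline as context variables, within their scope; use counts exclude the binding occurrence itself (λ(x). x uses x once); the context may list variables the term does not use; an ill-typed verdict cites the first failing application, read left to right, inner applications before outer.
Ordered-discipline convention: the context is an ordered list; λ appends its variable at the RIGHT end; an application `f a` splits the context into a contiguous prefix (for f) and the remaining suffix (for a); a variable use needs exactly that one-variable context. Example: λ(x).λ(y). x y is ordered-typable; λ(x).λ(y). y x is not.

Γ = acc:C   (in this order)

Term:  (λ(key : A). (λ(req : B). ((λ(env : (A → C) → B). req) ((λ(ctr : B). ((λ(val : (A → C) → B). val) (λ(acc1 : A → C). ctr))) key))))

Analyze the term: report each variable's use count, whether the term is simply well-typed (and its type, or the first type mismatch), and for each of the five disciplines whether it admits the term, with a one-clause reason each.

counts: acc=0; key [bound]=1; req [bound]=1; env [bound]=0; ctr [bound]=1; val [bound]=1; acc1 [bound]=0
order of uses: req, val, ctr, key
typing: ill-typed: argument of type A where B is required
ordered ✗ (the type mismatch rejects it)
linear ✗ (not simply typable)
affine ✗ (fails simple typing)
relevant ✗ (a type mismatch blocks all five)
unrestricted ✗ (the type mismatch rejects it)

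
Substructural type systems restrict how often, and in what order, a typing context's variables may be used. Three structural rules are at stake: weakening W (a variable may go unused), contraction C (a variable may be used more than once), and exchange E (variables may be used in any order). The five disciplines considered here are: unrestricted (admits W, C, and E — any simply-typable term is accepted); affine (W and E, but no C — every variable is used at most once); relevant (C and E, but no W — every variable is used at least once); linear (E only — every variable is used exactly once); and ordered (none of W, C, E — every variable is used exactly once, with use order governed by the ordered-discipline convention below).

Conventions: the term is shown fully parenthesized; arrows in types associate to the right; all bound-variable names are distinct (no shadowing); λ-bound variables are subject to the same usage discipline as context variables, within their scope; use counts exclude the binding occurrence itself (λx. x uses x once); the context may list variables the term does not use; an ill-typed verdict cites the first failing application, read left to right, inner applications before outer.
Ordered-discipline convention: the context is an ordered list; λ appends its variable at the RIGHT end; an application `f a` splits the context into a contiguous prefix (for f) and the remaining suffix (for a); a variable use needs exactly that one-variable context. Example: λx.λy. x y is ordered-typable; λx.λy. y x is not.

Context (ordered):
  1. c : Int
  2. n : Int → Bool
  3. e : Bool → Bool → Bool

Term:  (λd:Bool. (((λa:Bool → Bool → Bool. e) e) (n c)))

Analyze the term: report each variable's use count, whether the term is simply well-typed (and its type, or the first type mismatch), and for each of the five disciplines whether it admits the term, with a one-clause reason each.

use counts: c ×1, n ×1, e ×2, d (λ-bound) ×0, a (λ-bound) ×0
left-to-right use order: e, e, n, c
typing: the term checks, with type Bool → Bool → Bool
ordered ✗ (uses contraction: e ×2; d, a left unused)
linear ✗ (uses contraction: e ×2; d, a left unused)
affine ✗ (uses contraction: e ×2)
relevant ✗ (d, a left unused)
unrestricted ✓ (typability at Bool → Bool → Bool is all that's needed)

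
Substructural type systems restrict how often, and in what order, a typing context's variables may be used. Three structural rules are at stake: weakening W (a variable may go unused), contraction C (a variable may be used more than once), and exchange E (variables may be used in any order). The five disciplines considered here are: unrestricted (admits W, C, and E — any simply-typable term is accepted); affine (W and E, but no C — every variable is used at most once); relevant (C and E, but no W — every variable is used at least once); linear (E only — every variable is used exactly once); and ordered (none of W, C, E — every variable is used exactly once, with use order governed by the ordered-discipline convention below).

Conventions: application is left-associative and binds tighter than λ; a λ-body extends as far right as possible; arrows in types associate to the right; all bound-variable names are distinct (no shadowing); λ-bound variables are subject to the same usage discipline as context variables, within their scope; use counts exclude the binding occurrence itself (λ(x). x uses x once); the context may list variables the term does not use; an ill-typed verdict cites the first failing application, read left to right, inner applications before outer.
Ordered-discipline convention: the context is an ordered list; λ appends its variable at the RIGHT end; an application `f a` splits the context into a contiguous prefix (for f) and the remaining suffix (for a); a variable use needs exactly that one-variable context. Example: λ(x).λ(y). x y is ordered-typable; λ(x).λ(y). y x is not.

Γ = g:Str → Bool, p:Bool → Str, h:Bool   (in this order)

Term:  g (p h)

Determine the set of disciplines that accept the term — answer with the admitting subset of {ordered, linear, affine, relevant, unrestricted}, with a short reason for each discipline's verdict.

admitting disciplines: ordered, linear, affine, relevant, unrestricted
use counts: g: 1, p: 1, h: 1
left-to-right use order: g, p, h
typing: ✓ — Bool
ordered: ✓, one use each (g, p, h); ordered split holds
linear: ✓, g, p, h: one use apiece
affine: ✓, no duplicate uses among g, p, h
relevant: ✓, g, p, h: all used, weakening unneeded
unrestricted: ✓, type-checks (Bool) and nothing is barred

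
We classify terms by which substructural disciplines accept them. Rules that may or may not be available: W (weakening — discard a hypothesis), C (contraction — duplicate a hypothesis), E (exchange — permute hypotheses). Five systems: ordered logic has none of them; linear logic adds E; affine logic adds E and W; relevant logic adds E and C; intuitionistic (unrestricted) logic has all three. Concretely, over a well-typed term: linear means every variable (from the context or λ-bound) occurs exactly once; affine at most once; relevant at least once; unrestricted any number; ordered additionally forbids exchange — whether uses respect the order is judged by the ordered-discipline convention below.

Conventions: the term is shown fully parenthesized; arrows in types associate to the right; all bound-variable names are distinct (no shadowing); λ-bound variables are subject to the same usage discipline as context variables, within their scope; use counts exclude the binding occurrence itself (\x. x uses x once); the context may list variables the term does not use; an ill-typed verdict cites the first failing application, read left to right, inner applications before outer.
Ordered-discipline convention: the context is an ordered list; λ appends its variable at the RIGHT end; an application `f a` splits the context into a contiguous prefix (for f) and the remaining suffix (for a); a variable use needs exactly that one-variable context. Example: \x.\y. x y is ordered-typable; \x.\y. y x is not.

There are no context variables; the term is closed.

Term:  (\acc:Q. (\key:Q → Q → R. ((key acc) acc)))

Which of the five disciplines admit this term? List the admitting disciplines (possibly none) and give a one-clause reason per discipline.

admitted in: relevant, unrestricted
variable uses: acc (bound) ×2; key (bound) ×1
left-to-right use order: key, acc, acc
typing: well-typed — term : Q → (Q → Q → R) → R
ordered: ✗, uses contraction: acc ×2
linear: ✗, uses contraction: acc ×2
affine: ✗, uses contraction: acc ×2
relevant: ✓, none of acc, key goes unused
unrestricted: ✓, well-typed at Q → (Q → Q → R) → R; no restrictions here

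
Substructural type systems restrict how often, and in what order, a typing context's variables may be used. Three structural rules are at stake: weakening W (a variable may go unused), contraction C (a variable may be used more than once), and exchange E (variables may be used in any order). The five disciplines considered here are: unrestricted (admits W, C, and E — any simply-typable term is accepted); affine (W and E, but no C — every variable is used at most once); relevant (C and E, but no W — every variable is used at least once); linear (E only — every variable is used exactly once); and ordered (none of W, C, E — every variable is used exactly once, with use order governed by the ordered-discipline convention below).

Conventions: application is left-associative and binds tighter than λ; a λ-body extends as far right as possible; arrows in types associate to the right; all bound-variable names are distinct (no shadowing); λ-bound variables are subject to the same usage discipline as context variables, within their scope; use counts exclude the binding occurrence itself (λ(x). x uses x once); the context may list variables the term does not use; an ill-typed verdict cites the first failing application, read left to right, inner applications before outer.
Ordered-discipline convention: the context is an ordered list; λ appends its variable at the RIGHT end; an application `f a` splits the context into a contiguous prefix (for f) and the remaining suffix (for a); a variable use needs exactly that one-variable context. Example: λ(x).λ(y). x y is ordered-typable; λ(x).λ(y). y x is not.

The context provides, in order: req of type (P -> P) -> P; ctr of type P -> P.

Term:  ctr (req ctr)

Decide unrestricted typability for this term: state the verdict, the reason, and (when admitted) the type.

yes — type-checks (P) and nothing is barred; term : P
usage: req: 1×, ctr: 2×
order of uses: ctr, req, ctr
typing: well-typed — term : P
summary: ordered ✗, linear ✗, affine ✗, relevant ✓, unrestricted ✓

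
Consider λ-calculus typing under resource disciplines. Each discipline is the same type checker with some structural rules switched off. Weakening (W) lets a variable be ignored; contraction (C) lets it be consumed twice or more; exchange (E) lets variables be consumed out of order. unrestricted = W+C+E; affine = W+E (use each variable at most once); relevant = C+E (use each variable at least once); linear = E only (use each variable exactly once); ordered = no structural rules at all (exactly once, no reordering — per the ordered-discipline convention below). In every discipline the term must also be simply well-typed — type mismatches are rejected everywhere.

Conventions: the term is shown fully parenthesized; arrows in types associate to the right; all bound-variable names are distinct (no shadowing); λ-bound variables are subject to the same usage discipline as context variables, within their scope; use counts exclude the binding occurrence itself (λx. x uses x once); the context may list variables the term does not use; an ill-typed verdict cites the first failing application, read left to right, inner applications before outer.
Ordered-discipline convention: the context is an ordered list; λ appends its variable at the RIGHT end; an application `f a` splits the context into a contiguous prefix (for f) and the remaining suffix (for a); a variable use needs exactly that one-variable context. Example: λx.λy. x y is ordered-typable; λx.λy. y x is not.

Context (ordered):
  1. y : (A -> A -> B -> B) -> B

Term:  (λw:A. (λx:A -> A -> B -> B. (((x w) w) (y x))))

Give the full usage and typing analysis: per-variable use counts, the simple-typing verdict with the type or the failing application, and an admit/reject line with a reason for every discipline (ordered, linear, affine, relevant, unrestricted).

use counts: y: 1, w (bound): 2, x (bound): 2
use order (left to right): x, w, w, y, x
typing: the term checks, with type A -> (A -> A -> B -> B) -> B
ordered ✗ (repeated use of w ×2, x ×2)
linear ✗ (repeated use of w ×2, x ×2)
affine ✗ (repeated use of w ×2, x ×2)
relevant ✓ (at least one use each (y, w, x))
unrestricted ✓ (simply typable at A -> (A -> A -> B -> B) -> B; W, C, E all held)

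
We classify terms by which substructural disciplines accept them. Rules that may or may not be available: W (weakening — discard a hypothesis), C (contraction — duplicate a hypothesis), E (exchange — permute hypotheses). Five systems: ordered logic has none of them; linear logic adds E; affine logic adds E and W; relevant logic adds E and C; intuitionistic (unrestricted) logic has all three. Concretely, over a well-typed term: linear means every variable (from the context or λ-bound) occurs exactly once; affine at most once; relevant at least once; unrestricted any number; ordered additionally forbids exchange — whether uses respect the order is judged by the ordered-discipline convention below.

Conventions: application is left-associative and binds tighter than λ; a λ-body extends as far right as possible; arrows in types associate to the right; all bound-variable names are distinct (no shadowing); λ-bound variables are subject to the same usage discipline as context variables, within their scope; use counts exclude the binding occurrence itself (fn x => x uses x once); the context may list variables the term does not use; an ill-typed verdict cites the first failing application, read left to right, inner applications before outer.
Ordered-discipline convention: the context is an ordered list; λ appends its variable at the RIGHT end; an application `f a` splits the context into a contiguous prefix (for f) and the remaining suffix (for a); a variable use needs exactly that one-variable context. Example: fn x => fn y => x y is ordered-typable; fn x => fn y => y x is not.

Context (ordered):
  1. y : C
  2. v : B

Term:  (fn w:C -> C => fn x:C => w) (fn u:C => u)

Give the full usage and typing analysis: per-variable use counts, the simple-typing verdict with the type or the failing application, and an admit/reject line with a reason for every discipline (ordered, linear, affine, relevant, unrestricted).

use counts: y: 0; v: 0; w (λ-bound): 1; x (λ-bound): 0; u (λ-bound): 1
order of uses: w, u
typing: the term checks, with type C -> C -> C
ordered ✗ (y, v, x left unused)
linear ✗ (y, v, x left unused)
affine ✓ (y, v, w, x, u: no repeats, contraction unneeded)
relevant ✗ (y, v, x left unused)
unrestricted ✓ (simply typable at C -> C -> C; W, C, E all held)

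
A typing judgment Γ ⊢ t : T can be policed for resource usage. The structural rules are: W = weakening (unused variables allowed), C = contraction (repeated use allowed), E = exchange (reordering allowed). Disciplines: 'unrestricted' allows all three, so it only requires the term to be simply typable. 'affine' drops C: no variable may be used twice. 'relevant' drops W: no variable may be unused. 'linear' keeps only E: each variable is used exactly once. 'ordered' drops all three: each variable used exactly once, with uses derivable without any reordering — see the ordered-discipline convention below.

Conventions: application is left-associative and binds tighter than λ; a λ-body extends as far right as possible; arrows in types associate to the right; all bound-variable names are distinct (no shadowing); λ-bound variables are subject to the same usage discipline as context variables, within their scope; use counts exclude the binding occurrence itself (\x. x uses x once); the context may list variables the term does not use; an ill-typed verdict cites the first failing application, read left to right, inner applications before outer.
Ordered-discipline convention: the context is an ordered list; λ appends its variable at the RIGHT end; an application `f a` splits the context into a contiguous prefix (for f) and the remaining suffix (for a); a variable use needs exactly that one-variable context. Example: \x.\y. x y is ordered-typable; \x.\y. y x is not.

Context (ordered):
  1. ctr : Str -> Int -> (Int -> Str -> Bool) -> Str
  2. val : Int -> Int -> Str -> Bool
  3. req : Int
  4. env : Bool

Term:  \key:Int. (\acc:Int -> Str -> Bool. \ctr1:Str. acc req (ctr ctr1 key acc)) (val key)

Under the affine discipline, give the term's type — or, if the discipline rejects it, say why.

not well-typed under affine — repeated use of key ×2, acc ×2
usage: ctr: 1×; val: 1×; req: 1×; env: 0×; key (λ-bound): 2×; acc (λ-bound): 2×; ctr1 (λ-bound): 1×
order of uses: acc, req, ctr, ctr1, key, acc, val, key
typing: well-typed — term : Int -> Str -> Bool
across the five disciplines: ordered ✗ · linear ✗ · affine ✗ · relevant ✗ · unrestricted ✓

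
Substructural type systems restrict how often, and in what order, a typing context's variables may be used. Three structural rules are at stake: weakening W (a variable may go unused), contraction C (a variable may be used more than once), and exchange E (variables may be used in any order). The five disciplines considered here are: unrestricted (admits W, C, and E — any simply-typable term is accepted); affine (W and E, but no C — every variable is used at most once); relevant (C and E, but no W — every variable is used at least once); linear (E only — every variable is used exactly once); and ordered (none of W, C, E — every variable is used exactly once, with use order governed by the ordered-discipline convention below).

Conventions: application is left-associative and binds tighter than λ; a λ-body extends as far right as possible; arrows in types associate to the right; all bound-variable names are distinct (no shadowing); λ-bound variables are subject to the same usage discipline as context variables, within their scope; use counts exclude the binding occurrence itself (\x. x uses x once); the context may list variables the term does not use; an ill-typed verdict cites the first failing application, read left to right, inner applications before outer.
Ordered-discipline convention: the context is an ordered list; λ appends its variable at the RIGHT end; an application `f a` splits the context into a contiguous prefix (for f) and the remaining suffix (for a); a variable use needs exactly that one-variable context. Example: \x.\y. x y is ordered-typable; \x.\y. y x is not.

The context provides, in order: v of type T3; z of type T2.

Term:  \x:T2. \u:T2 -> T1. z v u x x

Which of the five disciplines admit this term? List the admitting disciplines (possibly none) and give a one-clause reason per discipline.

admitted in: none
use counts: v: 1×, z: 1×, x (λ-bound): 2×, u (λ-bound): 1×
use order (left to right): z, v, u, x, x
typing: ill-typed: non-arrow in function slot: T2
ordered: ✗ — not simply typable
linear: ✗ — fails simple typing
affine: ✗ — a type mismatch blocks all five
relevant: ✗ — the type mismatch rejects it
unrestricted: ✗ — not simply typable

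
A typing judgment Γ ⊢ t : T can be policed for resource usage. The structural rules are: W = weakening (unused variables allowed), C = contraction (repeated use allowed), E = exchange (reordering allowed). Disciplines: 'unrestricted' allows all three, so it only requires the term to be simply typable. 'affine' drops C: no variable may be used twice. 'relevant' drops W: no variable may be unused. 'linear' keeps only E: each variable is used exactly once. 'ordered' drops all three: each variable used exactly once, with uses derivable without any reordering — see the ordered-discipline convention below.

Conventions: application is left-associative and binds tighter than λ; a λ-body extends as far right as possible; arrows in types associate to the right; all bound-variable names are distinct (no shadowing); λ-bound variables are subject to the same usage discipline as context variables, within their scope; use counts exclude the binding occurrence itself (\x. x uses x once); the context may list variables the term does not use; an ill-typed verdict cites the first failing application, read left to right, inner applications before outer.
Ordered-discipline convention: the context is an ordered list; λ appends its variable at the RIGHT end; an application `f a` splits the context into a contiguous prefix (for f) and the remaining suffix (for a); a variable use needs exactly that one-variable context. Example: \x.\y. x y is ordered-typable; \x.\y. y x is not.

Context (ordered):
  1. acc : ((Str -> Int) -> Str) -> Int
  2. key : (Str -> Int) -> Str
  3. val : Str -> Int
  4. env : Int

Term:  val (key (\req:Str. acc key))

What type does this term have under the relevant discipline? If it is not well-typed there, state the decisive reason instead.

not well-typed under relevant — unused: env, req — weakening required
usage: acc ×1; key ×2; val ×1; env ×0; req [bound] ×0
left-to-right use order: val, key, acc, key
typing: the term checks, with type Int
summary: ordered ✗ · linear ✗ · affine ✗ · relevant ✗ · unrestricted ✓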